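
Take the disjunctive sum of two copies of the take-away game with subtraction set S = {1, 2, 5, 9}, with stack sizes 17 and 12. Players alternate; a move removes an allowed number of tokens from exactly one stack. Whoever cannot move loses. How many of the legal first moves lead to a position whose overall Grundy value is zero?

All stacks use S = {1, 2, 5, 9}:
G(0) = 0
G(1) = mex{0} = 1
G(2) = mex{1,0} = 2
G(3) = mex{2,1} = 0
G(4) = mex{0,2} = 1
G(5) = mex{1,0,0} = 2
G(6) = mex{2,1,1} = 0
G(7) = mex{0,2,2} = 1
G(8) = mex{1,0,0} = 2
G(9) = mex{2,1,1,0} = 3
G(10) = mex{3,2,2,1} = 0
G(11) = mex{0,3,0,2} = 1
G(12) = mex{1,0,1,0} = 2
G(13) = mex{2,1,2,1} = 0
G(14) = mex{0,2,3,2} = 1
G(15) = mex{1,0,0,0} = 2
G(16) = mex{2,1,1,1} = 0
G(17) = mex{0,2,2,2} = 1
Stack A: G(17) = 1.
Stack B: G(12) = 2.
Combined Grundy value = 1 ⊕ 2 = 3.
A winning move leaves total XOR = 0, i.e. changes one component's Grundy value g to g ⊕ X where X is the current total.
Stack A: need g' = 1⊕3 = 2. Options: 17−1→G=0, 17−2→G=2, 17−5→G=2, 17−9→G=2. Hits: 3.
Stack B: need g' = 2⊕3 = 1. Options: 12−1→G=1, 12−2→G=0, 12−5→G=1, 12−9→G=0. Hits: 2.

5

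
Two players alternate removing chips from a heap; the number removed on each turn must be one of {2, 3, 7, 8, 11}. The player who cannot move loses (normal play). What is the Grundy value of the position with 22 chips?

G(0) = 0
G(1) = mex{} = 0
G(2) = mex{0} = 1
G(3) = mex{0,0} = 1
G(4) = mex{1,0} = 2
G(5) = mex{1,1} = 0
G(6) = mex{2,1} = 0
G(7) = mex{0,2,0} = 1
G(8) = mex{0,0,0,0} = 1
G(9) = mex{1,0,1,0} = 2
G(10) = mex{1,1,1,1} = 0
G(11) = mex{2,1,2,1,0} = 3
G(12) = mex{0,2,0,2,0} = 1
G(13) = mex{3,0,0,0,1} = 2
G(14) = mex{1,3,1,0,1} = 2
G(15) = mex{2,1,1,1,2} = 0
G(16) = mex{2,2,2,1,0} = 3
G(17) = mex{0,2,0,2,0} = 1
G(18) = mex{3,0,3,0,1} = 2
G(19) = mex{1,3,1,3,1} = 0
G(20) = mex{2,1,2,1,2} = 0
G(21) = mex{0,2,2,2,0} = 1
G(22) = mex{0,0,0,2,3} = 1

1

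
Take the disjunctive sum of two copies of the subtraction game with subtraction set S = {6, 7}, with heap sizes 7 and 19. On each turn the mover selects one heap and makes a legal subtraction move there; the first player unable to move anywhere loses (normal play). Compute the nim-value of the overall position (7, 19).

0

All heaps use S = {6, 7}:
G(0) = 0
G(1) = mex{} = 0
G(2) = mex{} = 0
G(3) = mex{} = 0
G(4) = mex{} = 0
G(5) = mex{} = 0
G(6) = mex{0} = 1
G(7) = mex{0,0} = 1
G(8) = mex{0,0} = 1
G(9) = mex{0,0} = 1
G(10) = mex{0,0} = 1
G(11) = mex{0,0} = 1
G(12) = mex{1,0} = 2
G(13) = mex{1,1} = 0
G(14) = mex{1,1} = 0
G(15) = mex{1,1} = 0
G(16) = mex{1,1} = 0
G(17) = mex{1,1} = 0
G(18) = mex{2,1} = 0
G(19) = mex{0,2} = 1
Heap A: G(7) = 1.
Heap B: G(19) = 1.
Combined Grundy value = 1 ⊕ 1 = 0.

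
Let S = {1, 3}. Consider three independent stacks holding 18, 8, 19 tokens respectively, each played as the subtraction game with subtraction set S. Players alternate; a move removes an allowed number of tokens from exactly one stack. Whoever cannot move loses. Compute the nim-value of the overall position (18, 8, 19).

1

All stacks use S = {1, 3}:
n :  0  1  2  3  4  5  6  7  8  9 10 11 12 13 14 15 16 17 18 19
G :  0  1  0  1  0  1  0  1  0  1  0  1  0  1  0  1  0  1  0  1
Stack A: G(18) = 0.
Stack B: G(8) = 0.
Stack C: G(19) = 1.
Combined Grundy value = 0 ⊕ 0 ⊕ 1 = 1.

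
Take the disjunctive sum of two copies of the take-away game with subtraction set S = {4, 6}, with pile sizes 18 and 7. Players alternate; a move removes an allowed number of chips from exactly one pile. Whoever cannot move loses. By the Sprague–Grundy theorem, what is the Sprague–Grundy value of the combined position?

All piles use S = {4, 6}:
n :  0  1  2  3  4  5  6  7  8  9 10 11 12 13 14 15 16 17 18
G :  0  0  0  0  1  1  1  1  2  2  0  0  0  0  1  1  1  1  2
Pile A: G(18) = 2.
Pile B: G(7) = 1.
Combined Grundy value = 2 ⊕ 1 = 3.

3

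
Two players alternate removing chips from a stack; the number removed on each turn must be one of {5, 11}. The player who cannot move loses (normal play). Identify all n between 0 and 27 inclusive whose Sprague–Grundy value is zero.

G(0) = 0
G(1) = mex{} = 0
G(2) = mex{} = 0
G(3) = mex{} = 0
G(4) = mex{} = 0
G(5) = mex{0} = 1
G(6) = mex{0} = 1
G(7) = mex{0} = 1
G(8) = mex{0} = 1
G(9) = mex{0} = 1
G(10) = mex{1} = 0
G(11) = mex{1,0} = 2
G(12) = mex{1,0} = 2
G(13) = mex{1,0} = 2
G(14) = mex{1,0} = 2
G(15) = mex{0,0} = 1
G(16) = mex{2,1} = 0
G(17) = mex{2,1} = 0
G(18) = mex{2,1} = 0
G(19) = mex{2,1} = 0
G(20) = mex{1,1} = 0
G(21) = mex{0,0} = 1
G(22) = mex{0,2} = 1
G(23) = mex{0,2} = 1
G(24) = mex{0,2} = 1
G(25) = mex{0,2} = 1
G(26) = mex{1,1} = 0
G(27) = mex{1,0} = 2
P-positions are exactly the n with G(n) = 0.

0, 1, 2, 3, 4, 10, 16, 17, 18, 19, 20, 26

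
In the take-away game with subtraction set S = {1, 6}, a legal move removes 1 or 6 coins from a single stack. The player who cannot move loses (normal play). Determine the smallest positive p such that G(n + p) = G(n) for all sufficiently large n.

7

n :  0  1  2  3  4  5  6  7  8  9 10 11 12 13 14 15
G :  0  1  0  1  0  1  2  0  1  0  1  0  1  2  0  1
G(n+7) = G(n) holds for n = 0,…,5 (a full window of length max(S) = 6), so the sequence is purely periodic with period 7.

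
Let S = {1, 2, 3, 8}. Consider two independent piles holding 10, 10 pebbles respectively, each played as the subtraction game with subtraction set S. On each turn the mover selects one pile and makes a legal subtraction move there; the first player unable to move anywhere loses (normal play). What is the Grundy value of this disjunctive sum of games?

0

All piles use S = {1, 2, 3, 8}:
G(0) = 0
G(1) = mex{0} = 1
G(2) = mex{1,0} = 2
G(3) = mex{2,1,0} = 3
G(4) = mex{3,2,1} = 0
G(5) = mex{0,3,2} = 1
G(6) = mex{1,0,3} = 2
G(7) = mex{2,1,0} = 3
G(8) = mex{3,2,1,0} = 4
G(9) = mex{4,3,2,1} = 0
G(10) = mex{0,4,3,2} = 1
Pile A: G(10) = 1.
Pile B: G(10) = 1.
Combined Grundy value = 1 ⊕ 1 = 0.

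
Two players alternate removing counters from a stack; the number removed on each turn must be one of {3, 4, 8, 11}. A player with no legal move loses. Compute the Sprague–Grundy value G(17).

1

n :  0  1  2  3  4  5  6  7  8  9 10 11 12 13 14 15 16 17
G :  0  0  0  1  1  1  2  0  2  3  1  3  4  2  0  2  0  1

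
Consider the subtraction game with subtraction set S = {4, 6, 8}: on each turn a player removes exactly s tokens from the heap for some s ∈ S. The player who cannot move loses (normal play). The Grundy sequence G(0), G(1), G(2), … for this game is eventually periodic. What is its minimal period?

12

n :  0  1  2  3  4  5  6  7  8  9 10 11 12 13 14 15 16 17 18 19 20 21 22 23 24 25
G :  0  0  0  0  1  1  1  1  2  2  2  2  0  0  0  0  1  1  1  1  2  2  2  2  0  0
G(n+12) = G(n) holds for n = 0,…,7 (a full window of length max(S) = 8), so the sequence is purely periodic with period 12.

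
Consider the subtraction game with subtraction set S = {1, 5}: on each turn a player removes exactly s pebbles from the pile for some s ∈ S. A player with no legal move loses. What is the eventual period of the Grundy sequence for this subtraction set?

2

G(0) = 0
G(1) = mex{0} = 1
G(2) = mex{1} = 0
G(3) = mex{0} = 1
G(4) = mex{1} = 0
G(5) = mex{0,0} = 1
G(6) = mex{1,1} = 0
G(7) = mex{0,0} = 1
G(8) = mex{1,1} = 0
G(9) = mex{0,0} = 1
G(10) = mex{1,1} = 0
G(11) = mex{0,0} = 1
G(12) = mex{1,1} = 0
G(13) = mex{0,0} = 1
G(14) = mex{1,1} = 0
G(n+2) = G(n) holds for n = 0,…,4 (a full window of length max(S) = 5), so the sequence is purely periodic with period 2.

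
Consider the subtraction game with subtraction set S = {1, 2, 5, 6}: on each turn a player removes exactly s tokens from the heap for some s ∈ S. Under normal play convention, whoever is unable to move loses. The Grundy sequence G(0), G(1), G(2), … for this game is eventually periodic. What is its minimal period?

G(0) = 0
G(1) = mex{0} = 1
G(2) = mex{1,0} = 2
G(3) = mex{2,1} = 0
G(4) = mex{0,2} = 1
G(5) = mex{1,0,0} = 2
G(6) = mex{2,1,1,0} = 3
G(7) = mex{3,2,2,1} = 0
G(8) = mex{0,3,0,2} = 1
G(9) = mex{1,0,1,0} = 2
G(10) = mex{2,1,2,1} = 0
G(11) = mex{0,2,3,2} = 1
G(12) = mex{1,0,0,3} = 2
G(13) = mex{2,1,1,0} = 3
G(14) = mex{3,2,2,1} = 0
G(15) = mex{0,3,0,2} = 1
G(n+7) = G(n) holds for n = 0,…,5 (a full window of length max(S) = 6), so the sequence is purely periodic with period 7.

7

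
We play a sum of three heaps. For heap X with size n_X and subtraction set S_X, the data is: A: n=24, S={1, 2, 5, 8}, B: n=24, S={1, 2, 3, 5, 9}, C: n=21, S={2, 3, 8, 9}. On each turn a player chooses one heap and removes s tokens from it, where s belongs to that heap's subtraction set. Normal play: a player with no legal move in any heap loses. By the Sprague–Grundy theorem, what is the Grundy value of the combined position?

2

Heap A, S = {1, 2, 5, 8}:
n :  0  1  2  3  4  5  6  7  8  9 10 11 12 13 14 15 16 17 18 19 20 21 22 23 24
G :  0  1  2  0  1  2  0  1  2  0  1  2  0  1  2  0  1  2  0  1  2  0  1  2  0
G_A(24) = 0.
Heap B, S = {1, 2, 3, 5, 9}:
n :  0  1  2  3  4  5  6  7  8  9 10 11 12 13 14 15 16 17 18 19 20 21 22 23 24
G :  0  1  2  3  0  1  2  3  0  1  2  3  0  1  2  3  0  1  2  3  0  1  2  3  0
G_B(24) = 0.
Heap C, S = {2, 3, 8, 9}:
G(0) = 0
G(1) = mex{} = 0
G(2) = mex{0} = 1
G(3) = mex{0,0} = 1
G(4) = mex{1,0} = 2
G(5) = mex{1,1} = 0
G(6) = mex{2,1} = 0
G(7) = mex{0,2} = 1
G(8) = mex{0,0,0} = 1
G(9) = mex{1,0,0,0} = 2
G(10) = mex{1,1,1,0} = 2
G(11) = mex{2,1,1,1} = 0
G(12) = mex{2,2,2,1} = 0
G(13) = mex{0,2,0,2} = 1
G(14) = mex{0,0,0,0} = 1
G(15) = mex{1,0,1,0} = 2
G(16) = mex{1,1,1,1} = 0
G(17) = mex{2,1,2,1} = 0
G(18) = mex{0,2,2,2} = 1
G(19) = mex{0,0,0,2} = 1
G(20) = mex{1,0,0,0} = 2
G(21) = mex{1,1,1,0} = 2
G_C(21) = 2.
Combined Grundy value = 0 ⊕ 0 ⊕ 2 = 2.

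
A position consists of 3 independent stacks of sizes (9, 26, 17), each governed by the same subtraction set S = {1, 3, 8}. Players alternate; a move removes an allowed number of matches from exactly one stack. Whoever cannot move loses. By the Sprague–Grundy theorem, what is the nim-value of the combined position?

3

All stacks use S = {1, 3, 8}:
G(0) = 0
G(1) = mex{0} = 1
G(2) = mex{1} = 0
G(3) = mex{0,0} = 1
G(4) = mex{1,1} = 0
G(5) = mex{0,0} = 1
G(6) = mex{1,1} = 0
G(7) = mex{0,0} = 1
G(8) = mex{1,1,0} = 2
G(9) = mex{2,0,1} = 3
G(10) = mex{3,1,0} = 2
G(11) = mex{2,2,1} = 0
G(12) = mex{0,3,0} = 1
G(13) = mex{1,2,1} = 0
G(14) = mex{0,0,0} = 1
G(15) = mex{1,1,1} = 0
G(16) = mex{0,0,2} = 1
G(17) = mex{1,1,3} = 0
G(18) = mex{0,0,2} = 1
G(19) = mex{1,1,0} = 2
G(20) = mex{2,0,1} = 3
G(21) = mex{3,1,0} = 2
G(22) = mex{2,2,1} = 0
G(23) = mex{0,3,0} = 1
G(24) = mex{1,2,1} = 0
G(25) = mex{0,0,0} = 1
G(26) = mex{1,1,1} = 0
Stack A: G(9) = 3.
Stack B: G(26) = 0.
Stack C: G(17) = 0.
Combined Grundy value = 3 ⊕ 0 ⊕ 0 = 3.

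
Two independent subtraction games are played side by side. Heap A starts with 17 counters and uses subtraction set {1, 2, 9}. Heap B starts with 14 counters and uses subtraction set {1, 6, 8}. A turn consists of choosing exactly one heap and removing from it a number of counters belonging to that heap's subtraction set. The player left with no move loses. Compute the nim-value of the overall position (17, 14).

Heap A, S = {1, 2, 9}:
G(0) = 0
G(1) = mex{0} = 1
G(2) = mex{1,0} = 2
G(3) = mex{2,1} = 0
G(4) = mex{0,2} = 1
G(5) = mex{1,0} = 2
G(6) = mex{2,1} = 0
G(7) = mex{0,2} = 1
G(8) = mex{1,0} = 2
G(9) = mex{2,1,0} = 3
G(10) = mex{3,2,1} = 0
G(11) = mex{0,3,2} = 1
G(12) = mex{1,0,0} = 2
G(13) = mex{2,1,1} = 0
G(14) = mex{0,2,2} = 1
G(15) = mex{1,0,0} = 2
G(16) = mex{2,1,1} = 0
G(17) = mex{0,2,2} = 1
G_A(17) = 1.
Heap B, S = {1, 6, 8}:
G(0) = 0
G(1) = mex{0} = 1
G(2) = mex{1} = 0
G(3) = mex{0} = 1
G(4) = mex{1} = 0
G(5) = mex{0} = 1
G(6) = mex{1,0} = 2
G(7) = mex{2,1} = 0
G(8) = mex{0,0,0} = 1
G(9) = mex{1,1,1} = 0
G(10) = mex{0,0,0} = 1
G(11) = mex{1,1,1} = 0
G(12) = mex{0,2,0} = 1
G(13) = mex{1,0,1} = 2
G(14) = mex{2,1,2} = 0
G_B(14) = 0.
Combined Grundy value = 1 ⊕ 0 = 1.

1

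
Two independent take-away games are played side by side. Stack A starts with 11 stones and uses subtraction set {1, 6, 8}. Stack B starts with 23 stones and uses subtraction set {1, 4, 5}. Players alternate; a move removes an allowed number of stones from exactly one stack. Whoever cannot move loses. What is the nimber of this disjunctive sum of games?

Stack A, S = {1, 6, 8}:
G(0) = 0
G(1) = mex{0} = 1
G(2) = mex{1} = 0
G(3) = mex{0} = 1
G(4) = mex{1} = 0
G(5) = mex{0} = 1
G(6) = mex{1,0} = 2
G(7) = mex{2,1} = 0
G(8) = mex{0,0,0} = 1
G(9) = mex{1,1,1} = 0
G(10) = mex{0,0,0} = 1
G(11) = mex{1,1,1} = 0
G_A(11) = 0.
Stack B, S = {1, 4, 5}:
G(0) = 0
G(1) = mex{0} = 1
G(2) = mex{1} = 0
G(3) = mex{0} = 1
G(4) = mex{1,0} = 2
G(5) = mex{2,1,0} = 3
G(6) = mex{3,0,1} = 2
G(7) = mex{2,1,0} = 3
G(8) = mex{3,2,1} = 0
G(9) = mex{0,3,2} = 1
G(10) = mex{1,2,3} = 0
G(11) = mex{0,3,2} = 1
G(12) = mex{1,0,3} = 2
G(13) = mex{2,1,0} = 3
G(14) = mex{3,0,1} = 2
G(15) = mex{2,1,0} = 3
G(16) = mex{3,2,1} = 0
G(17) = mex{0,3,2} = 1
G(18) = mex{1,2,3} = 0
G(19) = mex{0,3,2} = 1
G(20) = mex{1,0,3} = 2
G(21) = mex{2,1,0} = 3
G(22) = mex{3,0,1} = 2
G(23) = mex{2,1,0} = 3
G_B(23) = 3.
Combined Grundy value = 0 ⊕ 3 = 3.

3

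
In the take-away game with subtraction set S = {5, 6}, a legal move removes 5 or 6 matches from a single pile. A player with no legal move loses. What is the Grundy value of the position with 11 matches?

n :  0  1  2  3  4  5  6  7  8  9 10 11
G :  0  0  0  0  0  1  1  1  1  1  2  0

0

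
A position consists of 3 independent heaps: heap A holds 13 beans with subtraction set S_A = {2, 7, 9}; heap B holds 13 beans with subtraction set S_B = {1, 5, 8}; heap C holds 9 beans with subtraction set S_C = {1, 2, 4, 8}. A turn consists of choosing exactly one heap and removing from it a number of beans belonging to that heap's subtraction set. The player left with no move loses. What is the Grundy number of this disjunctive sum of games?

Heap A, S = {2, 7, 9}:
n :  0  1  2  3  4  5  6  7  8  9 10 11 12 13
G :  0  0  1  1  0  0  1  1  2  2  3  3  2  2
G_A(13) = 2.
Heap B, S = {1, 5, 8}:
n :  0  1  2  3  4  5  6  7  8  9 10 11 12 13
G :  0  1  0  1  0  1  0  1  2  3  2  3  2  0
G_B(13) = 0.
Heap C, S = {1, 2, 4, 8}:
n : 0 1 2 3 4 5 6 7 8 9
G : 0 1 2 0 1 2 0 1 2 0
G_C(9) = 0.
Combined Grundy value = 2 ⊕ 0 ⊕ 0 = 2.

2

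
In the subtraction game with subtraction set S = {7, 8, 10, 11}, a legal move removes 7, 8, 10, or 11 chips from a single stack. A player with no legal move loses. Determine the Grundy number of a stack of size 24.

0

n :  0  1  2  3  4  5  6  7  8  9 10 11 12 13 14 15 16 17 18 19 20 21 22 23 24
G :  0  0  0  0  0  0  0  1  1  1  1  1  1  1  2  2  2  2  0  0  0  0  0  0  0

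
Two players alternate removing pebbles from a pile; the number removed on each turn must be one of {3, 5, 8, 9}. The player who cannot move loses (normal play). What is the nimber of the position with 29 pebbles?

1

n :  0  1  2  3  4  5  6  7  8  9 10 11 12 13 14 15 16 17 18 19 20 21 22 23 24 25 26 27 28 29
G :  0  0  0  1  1  1  2  2  2  3  3  3  0  0  0  1  1  1  2  2  2  3  3  3  0  0  0  1  1  1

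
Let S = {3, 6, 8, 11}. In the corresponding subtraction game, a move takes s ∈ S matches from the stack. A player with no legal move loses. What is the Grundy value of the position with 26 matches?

n :  0  1  2  3  4  5  6  7  8  9 10 11 12 13 14 15 16 17 18 19 20 21 22 23 24 25 26
G :  0  0  0  1  1  1  2  2  2  3  3  3  4  4  0  0  0  1  1  1  2  2  2  3  3  3  4

4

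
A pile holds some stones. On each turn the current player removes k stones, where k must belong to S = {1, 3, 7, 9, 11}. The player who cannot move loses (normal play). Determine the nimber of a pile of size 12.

G(0) = 0
G(1) = mex{0} = 1
G(2) = mex{1} = 0
G(3) = mex{0,0} = 1
G(4) = mex{1,1} = 0
G(5) = mex{0,0} = 1
G(6) = mex{1,1} = 0
G(7) = mex{0,0,0} = 1
G(8) = mex{1,1,1} = 0
G(9) = mex{0,0,0,0} = 1
G(10) = mex{1,1,1,1} = 0
G(11) = mex{0,0,0,0,0} = 1
G(12) = mex{1,1,1,1,1} = 0

0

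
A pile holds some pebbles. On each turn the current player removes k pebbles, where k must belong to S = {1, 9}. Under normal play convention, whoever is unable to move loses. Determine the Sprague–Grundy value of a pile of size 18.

0

G(0) = 0
G(1) = mex{0} = 1
G(2) = mex{1} = 0
G(3) = mex{0} = 1
G(4) = mex{1} = 0
G(5) = mex{0} = 1
G(6) = mex{1} = 0
G(7) = mex{0} = 1
G(8) = mex{1} = 0
G(9) = mex{0,0} = 1
G(10) = mex{1,1} = 0
G(11) = mex{0,0} = 1
G(12) = mex{1,1} = 0
G(13) = mex{0,0} = 1
G(14) = mex{1,1} = 0
G(15) = mex{0,0} = 1
G(16) = mex{1,1} = 0
G(17) = mex{0,0} = 1
G(18) = mex{1,1} = 0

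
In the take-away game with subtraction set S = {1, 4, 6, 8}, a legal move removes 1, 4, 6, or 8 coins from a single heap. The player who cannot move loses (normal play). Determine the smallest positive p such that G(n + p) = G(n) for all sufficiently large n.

G(0) = 0
G(1) = mex{0} = 1
G(2) = mex{1} = 0
G(3) = mex{0} = 1
G(4) = mex{1,0} = 2
G(5) = mex{2,1} = 0
G(6) = mex{0,0,0} = 1
G(7) = mex{1,1,1} = 0
G(8) = mex{0,2,0,0} = 1
G(9) = mex{1,0,1,1} = 2
G(10) = mex{2,1,2,0} = 3
G(11) = mex{3,0,0,1} = 2
G(12) = mex{2,1,1,2} = 0
G(13) = mex{0,2,0,0} = 1
G(14) = mex{1,3,1,1} = 0
G(15) = mex{0,2,2,0} = 1
G(16) = mex{1,0,3,1} = 2
G(17) = mex{2,1,2,2} = 0
G(18) = mex{0,0,0,3} = 1
G(19) = mex{1,1,1,2} = 0
G(20) = mex{0,2,0,0} = 1
G(21) = mex{1,0,1,1} = 2
G(22) = mex{2,1,2,0} = 3
G(23) = mex{3,0,0,1} = 2
G(24) = mex{2,1,1,2} = 0
G(25) = mex{0,2,0,0} = 1
G(n+12) = G(n) holds for n = 0,…,7 (a full window of length max(S) = 8), so the sequence is purely periodic with period 12.

12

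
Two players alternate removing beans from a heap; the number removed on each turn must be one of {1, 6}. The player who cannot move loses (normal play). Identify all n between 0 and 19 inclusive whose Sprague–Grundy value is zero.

n :  0  1  2  3  4  5  6  7  8  9 10 11 12 13 14 15 16 17 18 19
G :  0  1  0  1  0  1  2  0  1  0  1  0  1  2  0  1  0  1  0  1
P-positions are exactly the n with G(n) = 0.

0, 2, 4, 7, 9, 11, 14, 16, 18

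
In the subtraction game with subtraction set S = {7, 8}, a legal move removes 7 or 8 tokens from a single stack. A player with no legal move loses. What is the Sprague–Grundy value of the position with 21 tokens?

n :  0  1  2  3  4  5  6  7  8  9 10 11 12 13 14 15 16 17 18 19 20 21
G :  0  0  0  0  0  0  0  1  1  1  1  1  1  1  2  0  0  0  0  0  0  0

0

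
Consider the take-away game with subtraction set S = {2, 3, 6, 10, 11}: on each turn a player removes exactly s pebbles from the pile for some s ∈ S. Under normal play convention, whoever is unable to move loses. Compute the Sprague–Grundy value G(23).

n :  0  1  2  3  4  5  6  7  8  9 10 11 12 13 14 15 16 17 18 19 20 21 22 23
G :  0  0  1  1  2  0  3  1  2  0  3  1  2  0  0  1  1  2  0  3  1  2  0  3

3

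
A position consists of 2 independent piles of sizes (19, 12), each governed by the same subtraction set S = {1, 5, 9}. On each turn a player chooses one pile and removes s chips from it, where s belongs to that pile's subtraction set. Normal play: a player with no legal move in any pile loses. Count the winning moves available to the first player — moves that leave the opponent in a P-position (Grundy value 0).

All piles use S = {1, 5, 9}:
n :  0  1  2  3  4  5  6  7  8  9 10 11 12 13 14 15 16 17 18 19
G :  0  1  0  1  0  1  0  1  0  1  0  1  0  1  0  1  0  1  0  1
Pile A: G(19) = 1.
Pile B: G(12) = 0.
Combined Grundy value = 1 ⊕ 0 = 1.
A winning move leaves total XOR = 0, i.e. changes one component's Grundy value g to g ⊕ X where X is the current total.
Pile A: need g' = 1⊕1 = 0. Options: 19−1→G=0, 19−5→G=0, 19−9→G=0. Hits: 3.
Pile B: need g' = 0⊕1 = 1. Options: 12−1→G=1, 12−5→G=1, 12−9→G=1. Hits: 3.

6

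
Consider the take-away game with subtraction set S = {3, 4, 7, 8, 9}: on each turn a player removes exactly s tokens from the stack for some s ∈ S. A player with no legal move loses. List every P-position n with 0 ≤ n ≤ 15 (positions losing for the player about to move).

0, 1, 2, 12, 13, 14

n :  0  1  2  3  4  5  6  7  8  9 10 11 12 13 14 15
G :  0  0  0  1  1  1  2  2  2  3  3  3  0  0  0  1
P-positions are exactly the n with G(n) = 0.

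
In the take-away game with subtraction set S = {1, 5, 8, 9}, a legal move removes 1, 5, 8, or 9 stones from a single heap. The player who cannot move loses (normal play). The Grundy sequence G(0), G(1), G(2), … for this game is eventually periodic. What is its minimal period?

16

n :  0  1  2  3  4  5  6  7  8  9 10 11 12 13 14 15 16 17 18 19 20 21 22 23 24 25 26 27 28 29 30 31 32 33
G :  0  1  0  1  0  1  0  1  2  3  2  3  2  3  2  3  0  1  0  1  0  1  0  1  2  3  2  3  2  3  2  3  0  1
G(n+16) = G(n) holds for n = 0,…,8 (a full window of length max(S) = 9), so the sequence is purely periodic with period 16.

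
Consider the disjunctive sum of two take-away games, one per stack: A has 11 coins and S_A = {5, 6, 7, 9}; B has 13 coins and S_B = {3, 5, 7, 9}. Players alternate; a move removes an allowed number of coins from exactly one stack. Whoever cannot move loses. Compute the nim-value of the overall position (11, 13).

Stack A, S = {5, 6, 7, 9}:
G(0) = 0
G(1) = mex{} = 0
G(2) = mex{} = 0
G(3) = mex{} = 0
G(4) = mex{} = 0
G(5) = mex{0} = 1
G(6) = mex{0,0} = 1
G(7) = mex{0,0,0} = 1
G(8) = mex{0,0,0} = 1
G(9) = mex{0,0,0,0} = 1
G(10) = mex{1,0,0,0} = 2
G(11) = mex{1,1,0,0} = 2
G_A(11) = 2.
Stack B, S = {3, 5, 7, 9}:
n :  0  1  2  3  4  5  6  7  8  9 10 11 12 13
G :  0  0  0  1  1  1  2  2  2  3  3  3  0  0
G_B(13) = 0.
Combined Grundy value = 2 ⊕ 0 = 2.

2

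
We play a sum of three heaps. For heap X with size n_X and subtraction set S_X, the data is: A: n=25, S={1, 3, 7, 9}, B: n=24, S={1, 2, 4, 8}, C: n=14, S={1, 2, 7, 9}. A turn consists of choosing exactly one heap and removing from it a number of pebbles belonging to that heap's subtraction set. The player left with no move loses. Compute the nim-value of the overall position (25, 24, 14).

Heap A, S = {1, 3, 7, 9}:
G(0) = 0
G(1) = mex{0} = 1
G(2) = mex{1} = 0
G(3) = mex{0,0} = 1
G(4) = mex{1,1} = 0
G(5) = mex{0,0} = 1
G(6) = mex{1,1} = 0
G(7) = mex{0,0,0} = 1
G(8) = mex{1,1,1} = 0
G(9) = mex{0,0,0,0} = 1
G(10) = mex{1,1,1,1} = 0
G(11) = mex{0,0,0,0} = 1
G(12) = mex{1,1,1,1} = 0
G(13) = mex{0,0,0,0} = 1
G(14) = mex{1,1,1,1} = 0
G(15) = mex{0,0,0,0} = 1
G(16) = mex{1,1,1,1} = 0
G(17) = mex{0,0,0,0} = 1
G(18) = mex{1,1,1,1} = 0
G(19) = mex{0,0,0,0} = 1
G(20) = mex{1,1,1,1} = 0
G(21) = mex{0,0,0,0} = 1
G(22) = mex{1,1,1,1} = 0
G(23) = mex{0,0,0,0} = 1
G(24) = mex{1,1,1,1} = 0
G(25) = mex{0,0,0,0} = 1
G_A(25) = 1.
Heap B, S = {1, 2, 4, 8}:
n :  0  1  2  3  4  5  6  7  8  9 10 11 12 13 14 15 16 17 18 19 20 21 22 23 24
G :  0  1  2  0  1  2  0  1  2  0  1  2  0  1  2  0  1  2  0  1  2  0  1  2  0
G_B(24) = 0.
Heap C, S = {1, 2, 7, 9}:
G(0) = 0
G(1) = mex{0} = 1
G(2) = mex{1,0} = 2
G(3) = mex{2,1} = 0
G(4) = mex{0,2} = 1
G(5) = mex{1,0} = 2
G(6) = mex{2,1} = 0
G(7) = mex{0,2,0} = 1
G(8) = mex{1,0,1} = 2
G(9) = mex{2,1,2,0} = 3
G(10) = mex{3,2,0,1} = 4
G(11) = mex{4,3,1,2} = 0
G(12) = mex{0,4,2,0} = 1
G(13) = mex{1,0,0,1} = 2
G(14) = mex{2,1,1,2} = 0
G_C(14) = 0.
Combined Grundy value = 1 ⊕ 0 ⊕ 0 = 1.

1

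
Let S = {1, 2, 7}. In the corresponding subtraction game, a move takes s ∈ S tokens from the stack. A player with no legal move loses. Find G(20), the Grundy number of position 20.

2

n :  0  1  2  3  4  5  6  7  8  9 10 11 12 13 14 15 16 17 18 19 20
G :  0  1  2  0  1  2  0  1  2  0  1  2  0  1  2  0  1  2  0  1  2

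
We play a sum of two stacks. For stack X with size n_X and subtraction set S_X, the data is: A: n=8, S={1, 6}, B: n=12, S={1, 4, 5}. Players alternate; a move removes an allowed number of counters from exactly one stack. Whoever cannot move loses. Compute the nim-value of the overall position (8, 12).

Stack A, S = {1, 6}:
G(0) = 0
G(1) = mex{0} = 1
G(2) = mex{1} = 0
G(3) = mex{0} = 1
G(4) = mex{1} = 0
G(5) = mex{0} = 1
G(6) = mex{1,0} = 2
G(7) = mex{2,1} = 0
G(8) = mex{0,0} = 1
G_A(8) = 1.
Stack B, S = {1, 4, 5}:
n :  0  1  2  3  4  5  6  7  8  9 10 11 12
G :  0  1  0  1  2  3  2  3  0  1  0  1  2
G_B(12) = 2.
Combined Grundy value = 1 ⊕ 2 = 3.

3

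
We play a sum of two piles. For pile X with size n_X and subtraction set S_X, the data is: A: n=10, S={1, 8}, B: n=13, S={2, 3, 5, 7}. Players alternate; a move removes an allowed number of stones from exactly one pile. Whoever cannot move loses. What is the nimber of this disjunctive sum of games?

Pile A, S = {1, 8}:
G(0) = 0
G(1) = mex{0} = 1
G(2) = mex{1} = 0
G(3) = mex{0} = 1
G(4) = mex{1} = 0
G(5) = mex{0} = 1
G(6) = mex{1} = 0
G(7) = mex{0} = 1
G(8) = mex{1,0} = 2
G(9) = mex{2,1} = 0
G(10) = mex{0,0} = 1
G_A(10) = 1.
Pile B, S = {2, 3, 5, 7}:
n :  0  1  2  3  4  5  6  7  8  9 10 11 12 13
G :  0  0  1  1  2  2  3  3  4  0  0  1  1  2
G_B(13) = 2.
Combined Grundy value = 1 ⊕ 2 = 3.

3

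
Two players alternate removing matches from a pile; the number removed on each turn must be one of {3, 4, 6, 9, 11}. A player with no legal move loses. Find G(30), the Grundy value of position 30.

0

n :  0  1  2  3  4  5  6  7  8  9 10 11 12 13 14 15 16 17 18 19 20 21 22 23 24 25 26 27 28 29 30
G :  0  0  0  1  1  1  2  2  2  3  3  3  4  4  0  0  0  1  1  1  2  2  2  3  3  3  4  4  0  0  0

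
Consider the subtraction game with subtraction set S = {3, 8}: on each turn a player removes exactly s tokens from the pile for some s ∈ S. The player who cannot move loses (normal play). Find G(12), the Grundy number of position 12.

0

n :  0  1  2  3  4  5  6  7  8  9 10 11 12
G :  0  0  0  1  1  1  0  0  2  1  1  0  0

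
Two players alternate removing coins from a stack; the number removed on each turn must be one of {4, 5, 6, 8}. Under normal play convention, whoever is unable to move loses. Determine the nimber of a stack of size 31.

1

G(0) = 0
G(1) = mex{} = 0
G(2) = mex{} = 0
G(3) = mex{} = 0
G(4) = mex{0} = 1
G(5) = mex{0,0} = 1
G(6) = mex{0,0,0} = 1
G(7) = mex{0,0,0} = 1
G(8) = mex{1,0,0,0} = 2
G(9) = mex{1,1,0,0} = 2
G(10) = mex{1,1,1,0} = 2
G(11) = mex{1,1,1,0} = 2
G(12) = mex{2,1,1,1} = 0
G(13) = mex{2,2,1,1} = 0
G(14) = mex{2,2,2,1} = 0
G(15) = mex{2,2,2,1} = 0
G(16) = mex{0,2,2,2} = 1
G(17) = mex{0,0,2,2} = 1
G(18) = mex{0,0,0,2} = 1
G(19) = mex{0,0,0,2} = 1
G(20) = mex{1,0,0,0} = 2
G(21) = mex{1,1,0,0} = 2
G(22) = mex{1,1,1,0} = 2
G(23) = mex{1,1,1,0} = 2
G(24) = mex{2,1,1,1} = 0
G(25) = mex{2,2,1,1} = 0
G(26) = mex{2,2,2,1} = 0
G(27) = mex{2,2,2,1} = 0
G(28) = mex{0,2,2,2} = 1
G(29) = mex{0,0,2,2} = 1
G(30) = mex{0,0,0,2} = 1
G(31) = mex{0,0,0,2} = 1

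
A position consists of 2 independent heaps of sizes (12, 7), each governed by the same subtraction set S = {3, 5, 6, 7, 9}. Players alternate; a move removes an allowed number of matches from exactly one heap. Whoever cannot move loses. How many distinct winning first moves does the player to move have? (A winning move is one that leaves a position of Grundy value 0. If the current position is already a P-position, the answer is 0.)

5

All heaps use S = {3, 5, 6, 7, 9}:
n :  0  1  2  3  4  5  6  7  8  9 10 11 12
G :  0  0  0  1  1  1  2  2  2  3  3  3  0
Heap A: G(12) = 0.
Heap B: G(7) = 2.
Combined Grundy value = 0 ⊕ 2 = 2.
A winning move leaves total XOR = 0, i.e. changes one component's Grundy value g to g ⊕ X where X is the current total.
Heap A: need g' = 0⊕2 = 2. Options: 12−3→G=3, 12−5→G=2, 12−6→G=2, 12−7→G=1, 12−9→G=1. Hits: 2.
Heap B: need g' = 2⊕2 = 0. Options: 7−3→G=1, 7−5→G=0, 7−6→G=0, 7−7→G=0. Hits: 3.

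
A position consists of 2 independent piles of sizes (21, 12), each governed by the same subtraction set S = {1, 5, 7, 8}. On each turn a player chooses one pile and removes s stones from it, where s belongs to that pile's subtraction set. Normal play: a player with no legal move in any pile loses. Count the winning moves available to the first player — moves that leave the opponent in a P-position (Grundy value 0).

All piles use S = {1, 5, 7, 8}:
n :  0  1  2  3  4  5  6  7  8  9 10 11 12 13 14 15 16 17 18 19 20 21
G :  0  1  0  1  0  1  0  1  2  3  2  3  2  3  2  0  1  0  1  0  1  0
Pile A: G(21) = 0.
Pile B: G(12) = 2.
Combined Grundy value = 0 ⊕ 2 = 2.
A winning move leaves total XOR = 0, i.e. changes one component's Grundy value g to g ⊕ X where X is the current total.
Pile A: need g' = 0⊕2 = 2. Options: 21−1→G=1, 21−5→G=1, 21−7→G=2, 21−8→G=3. Hits: 1.
Pile B: need g' = 2⊕2 = 0. Options: 12−1→G=3, 12−5→G=1, 12−7→G=1, 12−8→G=0. Hits: 1.

2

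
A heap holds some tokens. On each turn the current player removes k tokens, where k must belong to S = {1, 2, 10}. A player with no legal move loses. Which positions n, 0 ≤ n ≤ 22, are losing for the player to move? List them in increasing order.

0, 3, 6, 9, 12, 15, 18, 21

n :  0  1  2  3  4  5  6  7  8  9 10 11 12 13 14 15 16 17 18 19 20 21 22
G :  0  1  2  0  1  2  0  1  2  0  1  2  0  1  2  0  1  2  0  1  2  0  1
P-positions are exactly the n with G(n) = 0.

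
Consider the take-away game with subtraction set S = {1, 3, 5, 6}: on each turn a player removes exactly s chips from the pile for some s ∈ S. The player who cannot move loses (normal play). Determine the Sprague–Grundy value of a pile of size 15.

G(0) = 0
G(1) = mex{0} = 1
G(2) = mex{1} = 0
G(3) = mex{0,0} = 1
G(4) = mex{1,1} = 0
G(5) = mex{0,0,0} = 1
G(6) = mex{1,1,1,0} = 2
G(7) = mex{2,0,0,1} = 3
G(8) = mex{3,1,1,0} = 2
G(9) = mex{2,2,0,1} = 3
G(10) = mex{3,3,1,0} = 2
G(11) = mex{2,2,2,1} = 0
G(12) = mex{0,3,3,2} = 1
G(13) = mex{1,2,2,3} = 0
G(14) = mex{0,0,3,2} = 1
G(15) = mex{1,1,2,3} = 0

0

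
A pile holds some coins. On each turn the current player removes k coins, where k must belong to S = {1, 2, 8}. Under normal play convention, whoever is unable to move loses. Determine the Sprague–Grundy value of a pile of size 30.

0

G(0) = 0
G(1) = mex{0} = 1
G(2) = mex{1,0} = 2
G(3) = mex{2,1} = 0
G(4) = mex{0,2} = 1
G(5) = mex{1,0} = 2
G(6) = mex{2,1} = 0
G(7) = mex{0,2} = 1
G(8) = mex{1,0,0} = 2
G(9) = mex{2,1,1} = 0
G(10) = mex{0,2,2} = 1
G(11) = mex{1,0,0} = 2
G(12) = mex{2,1,1} = 0
G(13) = mex{0,2,2} = 1
G(14) = mex{1,0,0} = 2
G(15) = mex{2,1,1} = 0
G(16) = mex{0,2,2} = 1
G(17) = mex{1,0,0} = 2
G(18) = mex{2,1,1} = 0
G(19) = mex{0,2,2} = 1
G(20) = mex{1,0,0} = 2
G(21) = mex{2,1,1} = 0
G(22) = mex{0,2,2} = 1
G(23) = mex{1,0,0} = 2
G(24) = mex{2,1,1} = 0
G(25) = mex{0,2,2} = 1
G(26) = mex{1,0,0} = 2
G(27) = mex{2,1,1} = 0
G(28) = mex{0,2,2} = 1
G(29) = mex{1,0,0} = 2
G(30) = mex{2,1,1} = 0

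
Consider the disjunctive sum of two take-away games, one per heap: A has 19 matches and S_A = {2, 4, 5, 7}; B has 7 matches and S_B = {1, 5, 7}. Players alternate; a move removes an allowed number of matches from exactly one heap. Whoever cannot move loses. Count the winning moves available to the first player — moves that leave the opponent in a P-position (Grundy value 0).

Heap A, S = {2, 4, 5, 7}:
n :  0  1  2  3  4  5  6  7  8  9 10 11 12 13 14 15 16 17 18 19
G :  0  0  1  1  2  2  3  3  4  0  0  1  1  2  2  3  3  4  0  0
G_A(19) = 0.
Heap B, S = {1, 5, 7}:
G(0) = 0
G(1) = mex{0} = 1
G(2) = mex{1} = 0
G(3) = mex{0} = 1
G(4) = mex{1} = 0
G(5) = mex{0,0} = 1
G(6) = mex{1,1} = 0
G(7) = mex{0,0,0} = 1
G_B(7) = 1.
Combined Grundy value = 0 ⊕ 1 = 1.
A winning move leaves total XOR = 0, i.e. changes one component's Grundy value g to g ⊕ X where X is the current total.
Heap A: need g' = 0⊕1 = 1. Options: 19−2→G=4, 19−4→G=3, 19−5→G=2, 19−7→G=1. Hits: 1.
Heap B: need g' = 1⊕1 = 0. Options: 7−1→G=0, 7−5→G=0, 7−7→G=0. Hits: 3.

4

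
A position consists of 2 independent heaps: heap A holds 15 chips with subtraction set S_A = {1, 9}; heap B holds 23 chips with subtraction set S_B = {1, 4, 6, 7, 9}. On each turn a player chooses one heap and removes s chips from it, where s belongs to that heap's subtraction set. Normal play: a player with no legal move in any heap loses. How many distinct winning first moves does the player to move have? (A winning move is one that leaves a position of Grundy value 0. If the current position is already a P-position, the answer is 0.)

Heap A, S = {1, 9}:
n :  0  1  2  3  4  5  6  7  8  9 10 11 12 13 14 15
G :  0  1  0  1  0  1  0  1  0  1  0  1  0  1  0  1
G_A(15) = 1.
Heap B, S = {1, 4, 6, 7, 9}:
G(0) = 0
G(1) = mex{0} = 1
G(2) = mex{1} = 0
G(3) = mex{0} = 1
G(4) = mex{1,0} = 2
G(5) = mex{2,1} = 0
G(6) = mex{0,0,0} = 1
G(7) = mex{1,1,1,0} = 2
G(8) = mex{2,2,0,1} = 3
G(9) = mex{3,0,1,0,0} = 2
G(10) = mex{2,1,2,1,1} = 0
G(11) = mex{0,2,0,2,0} = 1
G(12) = mex{1,3,1,0,1} = 2
G(13) = mex{2,2,2,1,2} = 0
G(14) = mex{0,0,3,2,0} = 1
G(15) = mex{1,1,2,3,1} = 0
G(16) = mex{0,2,0,2,2} = 1
G(17) = mex{1,0,1,0,3} = 2
G(18) = mex{2,1,2,1,2} = 0
G(19) = mex{0,0,0,2,0} = 1
G(20) = mex{1,1,1,0,1} = 2
G(21) = mex{2,2,0,1,2} = 3
G(22) = mex{3,0,1,0,0} = 2
G(23) = mex{2,1,2,1,1} = 0
G_B(23) = 0.
Combined Grundy value = 1 ⊕ 0 = 1.
A winning move leaves total XOR = 0, i.e. changes one component's Grundy value g to g ⊕ X where X is the current total.
Heap A: need g' = 1⊕1 = 0. Options: 15−1→G=0, 15−9→G=0. Hits: 2.
Heap B: need g' = 0⊕1 = 1. Options: 23−1→G=2, 23−4→G=1, 23−6→G=2, 23−7→G=1, 23−9→G=1. Hits: 3.

5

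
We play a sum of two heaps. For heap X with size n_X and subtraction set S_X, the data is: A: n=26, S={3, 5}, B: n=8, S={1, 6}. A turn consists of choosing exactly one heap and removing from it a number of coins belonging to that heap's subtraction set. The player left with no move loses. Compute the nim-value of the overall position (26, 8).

Heap A, S = {3, 5}:
G(0) = 0
G(1) = mex{} = 0
G(2) = mex{} = 0
G(3) = mex{0} = 1
G(4) = mex{0} = 1
G(5) = mex{0,0} = 1
G(6) = mex{1,0} = 2
G(7) = mex{1,0} = 2
G(8) = mex{1,1} = 0
G(9) = mex{2,1} = 0
G(10) = mex{2,1} = 0
G(11) = mex{0,2} = 1
G(12) = mex{0,2} = 1
G(13) = mex{0,0} = 1
G(14) = mex{1,0} = 2
G(15) = mex{1,0} = 2
G(16) = mex{1,1} = 0
G(17) = mex{2,1} = 0
G(18) = mex{2,1} = 0
G(19) = mex{0,2} = 1
G(20) = mex{0,2} = 1
G(21) = mex{0,0} = 1
G(22) = mex{1,0} = 2
G(23) = mex{1,0} = 2
G(24) = mex{1,1} = 0
G(25) = mex{2,1} = 0
G(26) = mex{2,1} = 0
G_A(26) = 0.
Heap B, S = {1, 6}:
n : 0 1 2 3 4 5 6 7 8
G : 0 1 0 1 0 1 2 0 1
G_B(8) = 1.
Combined Grundy value = 0 ⊕ 1 = 1.

1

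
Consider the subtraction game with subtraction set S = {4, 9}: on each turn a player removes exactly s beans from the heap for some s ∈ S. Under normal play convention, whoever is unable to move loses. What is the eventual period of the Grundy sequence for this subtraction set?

13

G(0) = 0
G(1) = mex{} = 0
G(2) = mex{} = 0
G(3) = mex{} = 0
G(4) = mex{0} = 1
G(5) = mex{0} = 1
G(6) = mex{0} = 1
G(7) = mex{0} = 1
G(8) = mex{1} = 0
G(9) = mex{1,0} = 2
G(10) = mex{1,0} = 2
G(11) = mex{1,0} = 2
G(12) = mex{0,0} = 1
G(13) = mex{2,1} = 0
G(14) = mex{2,1} = 0
G(15) = mex{2,1} = 0
G(16) = mex{1,1} = 0
G(17) = mex{0,0} = 1
G(18) = mex{0,2} = 1
G(19) = mex{0,2} = 1
G(20) = mex{0,2} = 1
G(21) = mex{1,1} = 0
G(22) = mex{1,0} = 2
G(23) = mex{1,0} = 2
G(24) = mex{1,0} = 2
G(25) = mex{0,0} = 1
G(26) = mex{2,1} = 0
G(27) = mex{2,1} = 0
G(n+13) = G(n) holds for n = 0,…,8 (a full window of length max(S) = 9), so the sequence is purely periodic with period 13.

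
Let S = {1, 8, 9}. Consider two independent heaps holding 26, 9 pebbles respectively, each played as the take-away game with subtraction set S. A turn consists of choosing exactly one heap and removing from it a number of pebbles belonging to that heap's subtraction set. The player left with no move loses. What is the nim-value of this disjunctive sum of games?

All heaps use S = {1, 8, 9}:
n :  0  1  2  3  4  5  6  7  8  9 10 11 12 13 14 15 16 17 18 19 20 21 22 23 24 25 26
G :  0  1  0  1  0  1  0  1  2  3  2  3  2  3  2  3  0  1  0  1  0  1  0  1  2  3  2
Heap A: G(26) = 2.
Heap B: G(9) = 3.
Combined Grundy value = 2 ⊕ 3 = 1.

1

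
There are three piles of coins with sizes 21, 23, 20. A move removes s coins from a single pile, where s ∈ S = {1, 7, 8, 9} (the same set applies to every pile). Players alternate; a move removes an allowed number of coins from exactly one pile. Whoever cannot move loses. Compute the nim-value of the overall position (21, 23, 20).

0

All piles use S = {1, 7, 8, 9}:
n :  0  1  2  3  4  5  6  7  8  9 10 11 12 13 14 15 16 17 18 19 20 21 22 23
G :  0  1  0  1  0  1  0  1  2  3  2  3  2  3  2  3  0  1  0  1  0  1  0  1
Pile A: G(21) = 1.
Pile B: G(23) = 1.
Pile C: G(20) = 0.
Combined Grundy value = 1 ⊕ 1 ⊕ 0 = 0.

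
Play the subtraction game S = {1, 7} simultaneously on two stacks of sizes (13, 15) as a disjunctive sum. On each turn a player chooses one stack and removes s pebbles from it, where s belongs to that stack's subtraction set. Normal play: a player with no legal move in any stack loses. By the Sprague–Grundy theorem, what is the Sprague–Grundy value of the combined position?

All stacks use S = {1, 7}:
G(0) = 0
G(1) = mex{0} = 1
G(2) = mex{1} = 0
G(3) = mex{0} = 1
G(4) = mex{1} = 0
G(5) = mex{0} = 1
G(6) = mex{1} = 0
G(7) = mex{0,0} = 1
G(8) = mex{1,1} = 0
G(9) = mex{0,0} = 1
G(10) = mex{1,1} = 0
G(11) = mex{0,0} = 1
G(12) = mex{1,1} = 0
G(13) = mex{0,0} = 1
G(14) = mex{1,1} = 0
G(15) = mex{0,0} = 1
Stack A: G(13) = 1.
Stack B: G(15) = 1.
Combined Grundy value = 1 ⊕ 1 = 0.

0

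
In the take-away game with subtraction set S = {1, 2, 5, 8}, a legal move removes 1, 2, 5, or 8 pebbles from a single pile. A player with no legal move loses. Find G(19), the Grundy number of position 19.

1

n :  0  1  2  3  4  5  6  7  8  9 10 11 12 13 14 15 16 17 18 19
G :  0  1  2  0  1  2  0  1  2  0  1  2  0  1  2  0  1  2  0  1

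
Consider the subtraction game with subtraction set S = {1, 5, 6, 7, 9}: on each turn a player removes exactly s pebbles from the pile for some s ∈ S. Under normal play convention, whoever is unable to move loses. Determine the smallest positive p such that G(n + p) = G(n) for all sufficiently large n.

n :  0  1  2  3  4  5  6  7  8  9 10 11 12 13 14 15 16 17 18 19 20 21 22 23 24 25
G :  0  1  0  1  0  1  2  3  2  3  2  3  0  1  0  1  0  1  2  3  2  3  2  3  0  1
G(n+12) = G(n) holds for n = 0,…,8 (a full window of length max(S) = 9), so the sequence is purely periodic with period 12.

12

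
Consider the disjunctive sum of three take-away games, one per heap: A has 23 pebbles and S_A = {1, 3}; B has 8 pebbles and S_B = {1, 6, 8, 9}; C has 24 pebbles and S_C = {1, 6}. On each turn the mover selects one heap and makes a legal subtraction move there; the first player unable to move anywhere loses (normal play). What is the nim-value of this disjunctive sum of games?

1

Heap A, S = {1, 3}:
n :  0  1  2  3  4  5  6  7  8  9 10 11 12 13 14 15 16 17 18 19 20 21 22 23
G :  0  1  0  1  0  1  0  1  0  1  0  1  0  1  0  1  0  1  0  1  0  1  0  1
G_A(23) = 1.
Heap B, S = {1, 6, 8, 9}:
G(0) = 0
G(1) = mex{0} = 1
G(2) = mex{1} = 0
G(3) = mex{0} = 1
G(4) = mex{1} = 0
G(5) = mex{0} = 1
G(6) = mex{1,0} = 2
G(7) = mex{2,1} = 0
G(8) = mex{0,0,0} = 1
G_B(8) = 1.
Heap C, S = {1, 6}:
n :  0  1  2  3  4  5  6  7  8  9 10 11 12 13 14 15 16 17 18 19 20 21 22 23 24
G :  0  1  0  1  0  1  2  0  1  0  1  0  1  2  0  1  0  1  0  1  2  0  1  0  1
G_C(24) = 1.
Combined Grundy value = 1 ⊕ 1 ⊕ 1 = 1.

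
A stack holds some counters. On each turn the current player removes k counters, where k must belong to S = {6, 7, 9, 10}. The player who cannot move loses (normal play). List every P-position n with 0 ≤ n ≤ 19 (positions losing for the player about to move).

G(0) = 0
G(1) = mex{} = 0
G(2) = mex{} = 0
G(3) = mex{} = 0
G(4) = mex{} = 0
G(5) = mex{} = 0
G(6) = mex{0} = 1
G(7) = mex{0,0} = 1
G(8) = mex{0,0} = 1
G(9) = mex{0,0,0} = 1
G(10) = mex{0,0,0,0} = 1
G(11) = mex{0,0,0,0} = 1
G(12) = mex{1,0,0,0} = 2
G(13) = mex{1,1,0,0} = 2
G(14) = mex{1,1,0,0} = 2
G(15) = mex{1,1,1,0} = 2
G(16) = mex{1,1,1,1} = 0
G(17) = mex{1,1,1,1} = 0
G(18) = mex{2,1,1,1} = 0
G(19) = mex{2,2,1,1} = 0
P-positions are exactly the n with G(n) = 0.

0, 1, 2, 3, 4, 5, 16, 17, 18, 19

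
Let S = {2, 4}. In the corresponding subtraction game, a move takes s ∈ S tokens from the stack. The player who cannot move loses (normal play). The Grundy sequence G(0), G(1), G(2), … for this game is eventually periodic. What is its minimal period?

6

n :  0  1  2  3  4  5  6  7  8  9 10 11 12 13 14
G :  0  0  1  1  2  2  0  0  1  1  2  2  0  0  1
G(n+6) = G(n) holds for n = 0,…,3 (a full window of length max(S) = 4), so the sequence is purely periodic with period 6.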